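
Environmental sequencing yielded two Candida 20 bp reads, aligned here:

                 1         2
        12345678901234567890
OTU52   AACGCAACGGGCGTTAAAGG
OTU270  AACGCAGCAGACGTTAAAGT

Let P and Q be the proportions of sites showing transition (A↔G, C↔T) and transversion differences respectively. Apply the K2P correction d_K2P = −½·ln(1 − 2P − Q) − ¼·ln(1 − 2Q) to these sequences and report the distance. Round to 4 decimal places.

0.2417

Differing sites — 7:A/G (Ti); 9:G/A (Ti); 11:G/A (Ti); 20:G/T (Tv).
Of the 4 differences, 3 transitions and 1 transversion over 20 sites: P = 3/20 = 0.150000, Q = 1/20 = 0.050000.
d = −0.5·ln(0.650000) − 0.25·ln(0.900000) = −0.5·(-0.430783) − 0.25·(-0.105361) = 0.2417.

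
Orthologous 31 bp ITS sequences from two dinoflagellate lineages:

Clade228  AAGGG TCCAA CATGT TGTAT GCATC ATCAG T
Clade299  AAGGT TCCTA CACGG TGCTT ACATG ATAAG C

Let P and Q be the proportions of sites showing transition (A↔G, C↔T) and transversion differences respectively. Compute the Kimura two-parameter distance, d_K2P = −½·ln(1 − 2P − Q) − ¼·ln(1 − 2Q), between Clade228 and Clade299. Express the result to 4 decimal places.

Mismatches occur at site 5 (G/T, transversion), site 9 (A/T, transversion), site 13 (T/C, transition), site 15 (T/G, transversion), site 18 (T/C, transition), site 19 (A/T, transversion), site 21 (G/A, transition), site 25 (C/G, transversion), site 28 (C/A, transversion), site 31 (T/C, transition).
Of the 10 differences, 4 transitions and 6 transversions over 31 sites: P = 4/31 = 0.129032, Q = 6/31 = 0.193548.
d = −0.5·ln(0.548388) − 0.25·ln(0.612904) = −0.5·(-0.600772) − 0.25·(-0.489547) = 0.4228.

0.4228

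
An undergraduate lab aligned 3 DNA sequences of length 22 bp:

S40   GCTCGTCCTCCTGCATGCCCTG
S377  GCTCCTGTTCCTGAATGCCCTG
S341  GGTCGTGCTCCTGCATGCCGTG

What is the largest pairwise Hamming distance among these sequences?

Pairwise Hamming distances:
  S40 vs S377: 4
  S40 vs S341: 3
  S377 vs S341: 5
The largest is 5, between S377 and S341.

5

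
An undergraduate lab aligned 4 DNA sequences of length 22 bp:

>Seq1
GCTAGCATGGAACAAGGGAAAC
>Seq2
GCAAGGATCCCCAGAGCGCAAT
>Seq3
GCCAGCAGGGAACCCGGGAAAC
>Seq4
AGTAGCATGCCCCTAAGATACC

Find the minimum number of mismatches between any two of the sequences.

4

Pairwise Hamming distances:
  Seq1 vs Seq2: 11
  Seq1 vs Seq3: 4
  Seq1 vs Seq4: 10
  Seq2 vs Seq3: 13
  Seq2 vs Seq4: 13
  Seq3 vs Seq4: 13
The smallest is 4, between Seq1 and Seq3.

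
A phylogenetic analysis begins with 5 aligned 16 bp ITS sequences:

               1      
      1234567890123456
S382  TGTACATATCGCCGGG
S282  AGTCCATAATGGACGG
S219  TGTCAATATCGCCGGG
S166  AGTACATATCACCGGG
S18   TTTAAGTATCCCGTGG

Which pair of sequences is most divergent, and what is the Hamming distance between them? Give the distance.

11

Pairwise Hamming distances:
  S382 vs S282: 7
  S382 vs S219: 2
  S382 vs S166: 2
  S382 vs S18: 6
  S282 vs S219: 7
  S282 vs S166: 7
  S282 vs S18: 11
  S219 vs S166: 4
  S219 vs S18: 6
  S166 vs S18: 7
The largest is 11, between S282 and S18.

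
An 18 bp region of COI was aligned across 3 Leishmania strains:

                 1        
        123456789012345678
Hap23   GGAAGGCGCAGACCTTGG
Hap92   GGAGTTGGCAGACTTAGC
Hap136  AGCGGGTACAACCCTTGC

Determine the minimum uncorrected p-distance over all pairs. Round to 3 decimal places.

0.389

Pairwise Hamming distances:
  Hap23 vs Hap92: 7
  Hap23 vs Hap136: 8
  Hap92 vs Hap136: 10
The smallest is 7 mismatches, between Hap23 and Hap92; p = 7/18 = 0.389.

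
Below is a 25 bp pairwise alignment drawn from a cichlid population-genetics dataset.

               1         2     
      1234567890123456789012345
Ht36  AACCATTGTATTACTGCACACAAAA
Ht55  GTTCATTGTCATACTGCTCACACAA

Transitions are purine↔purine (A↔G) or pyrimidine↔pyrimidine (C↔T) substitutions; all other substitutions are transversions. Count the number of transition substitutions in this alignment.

2

The sequences differ at positions 1 (A/G, transition), 2 (A/T, transversion), 3 (C/T, transition), 10 (A/C, transversion), 11 (T/A, transversion), 18 (A/T, transversion), 23 (A/C, transversion).
Of the 7 differences, 2 transitions and 5 transversions, so the answer is 2.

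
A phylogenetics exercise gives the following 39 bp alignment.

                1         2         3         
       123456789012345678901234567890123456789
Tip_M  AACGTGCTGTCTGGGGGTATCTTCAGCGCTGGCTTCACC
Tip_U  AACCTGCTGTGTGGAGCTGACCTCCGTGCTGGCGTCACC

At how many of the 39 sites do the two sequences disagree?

Differing sites — 4:G/C; 11:C/G; 15:G/A; 17:G/C; 19:A/G; 20:T/A; 22:T/C; 25:A/C; 27:C/T; 34:T/G.
That gives 10 mismatches out of 39 aligned sites, so the Hamming distance is 10.

10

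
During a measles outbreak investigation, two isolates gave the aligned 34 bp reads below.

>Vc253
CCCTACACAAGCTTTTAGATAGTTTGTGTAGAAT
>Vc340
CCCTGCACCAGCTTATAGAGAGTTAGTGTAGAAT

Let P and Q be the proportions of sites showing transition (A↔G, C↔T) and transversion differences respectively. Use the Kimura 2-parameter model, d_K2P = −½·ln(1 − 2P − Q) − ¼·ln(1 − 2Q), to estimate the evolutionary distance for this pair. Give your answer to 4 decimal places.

0.1641

Differing sites — 5:A/G (Ti); 9:A/C (Tv); 15:T/A (Tv); 20:T/G (Tv); 25:T/A (Tv).
Of the 5 differences, 1 transition and 4 transversions over 34 sites: P = 1/34 = 0.029412, Q = 4/34 = 0.117647.
d = −0.5·ln(0.823529) − 0.25·ln(0.764706) = −0.5·(-0.194157) − 0.25·(-0.268264) = 0.1641.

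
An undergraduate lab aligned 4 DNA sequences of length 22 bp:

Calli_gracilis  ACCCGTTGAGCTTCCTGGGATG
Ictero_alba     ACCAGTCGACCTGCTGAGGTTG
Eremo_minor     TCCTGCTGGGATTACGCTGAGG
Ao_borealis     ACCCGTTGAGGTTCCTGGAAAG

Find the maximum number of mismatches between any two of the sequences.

Pairwise Hamming distances:
  Calli_gracilis vs Ictero_alba: 8
  Calli_gracilis vs Eremo_minor: 10
  Calli_gracilis vs Ao_borealis: 3
  Ictero_alba vs Eremo_minor: 14
  Ictero_alba vs Ao_borealis: 11
  Eremo_minor vs Ao_borealis: 11
The largest is 14, between Ictero_alba and Eremo_minor.

14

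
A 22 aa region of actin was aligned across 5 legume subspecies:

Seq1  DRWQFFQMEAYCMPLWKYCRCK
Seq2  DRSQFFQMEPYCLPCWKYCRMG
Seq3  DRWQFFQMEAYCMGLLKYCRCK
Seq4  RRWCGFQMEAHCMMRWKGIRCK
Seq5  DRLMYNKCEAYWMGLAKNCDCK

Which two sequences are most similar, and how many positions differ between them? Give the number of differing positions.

2

Pairwise Hamming distances:
  Seq1 vs Seq2: 6
  Seq1 vs Seq3: 2
  Seq1 vs Seq4: 8
  Seq1 vs Seq5: 11
  Seq2 vs Seq3: 8
  Seq2 vs Seq4: 13
  Seq2 vs Seq5: 16
  Seq3 vs Seq4: 9
  Seq3 vs Seq5: 10
  Seq4 vs Seq5: 15
The smallest is 2, between Seq1 and Seq3.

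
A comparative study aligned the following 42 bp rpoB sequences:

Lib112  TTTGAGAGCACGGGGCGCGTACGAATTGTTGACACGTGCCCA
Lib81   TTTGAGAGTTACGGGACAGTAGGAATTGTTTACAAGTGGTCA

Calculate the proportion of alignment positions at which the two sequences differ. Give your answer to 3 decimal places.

0.286

The sequences differ at positions 9 (C/T), 10 (A/T), 11 (C/A), 12 (G/C), 16 (C/A), 17 (G/C), 18 (C/A), 22 (C/G), 31 (G/T), 35 (C/A), 39 (C/G), 40 (C/T).
There are 12 differences over 42 sites, so p = 12/42 = 0.286.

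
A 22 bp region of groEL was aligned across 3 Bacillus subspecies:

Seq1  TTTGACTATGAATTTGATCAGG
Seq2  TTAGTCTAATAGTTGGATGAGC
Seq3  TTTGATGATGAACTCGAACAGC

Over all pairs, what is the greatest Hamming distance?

11

Pairwise Hamming distances:
  Seq1 vs Seq2: 8
  Seq1 vs Seq3: 6
  Seq2 vs Seq3: 11
The largest is 11, between Seq2 and Seq3.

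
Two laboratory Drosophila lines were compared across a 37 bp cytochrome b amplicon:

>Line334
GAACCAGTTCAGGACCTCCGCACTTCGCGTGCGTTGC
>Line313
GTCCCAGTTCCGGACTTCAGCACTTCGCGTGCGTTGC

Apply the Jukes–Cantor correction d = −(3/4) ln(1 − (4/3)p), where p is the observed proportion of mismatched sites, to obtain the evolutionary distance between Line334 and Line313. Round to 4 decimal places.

0.1490

Mismatches occur at site 2 (A/T), site 3 (A/C), site 11 (A/C), site 16 (C/T), site 19 (C/A).
p = 5/37 = 0.135135.
d = −0.75 · ln(1 − (4/3)·0.135135) = −0.75 · ln(0.819820) = −0.75 · (-0.198670) = 0.1490.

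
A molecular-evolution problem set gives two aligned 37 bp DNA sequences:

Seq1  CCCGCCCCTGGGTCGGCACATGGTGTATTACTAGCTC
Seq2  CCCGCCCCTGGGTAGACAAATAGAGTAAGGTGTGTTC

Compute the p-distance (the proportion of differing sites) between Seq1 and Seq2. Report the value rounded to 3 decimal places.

0.324

Mismatches occur at site 14 (C/A), site 16 (G/A), site 19 (C/A), site 22 (G/A), site 24 (T/A), site 28 (T/A), site 29 (T/G), site 30 (A/G), site 31 (C/T), site 32 (T/G), site 33 (A/T), site 35 (C/T).
There are 12 differences over 37 sites, so p = 12/37 = 0.324.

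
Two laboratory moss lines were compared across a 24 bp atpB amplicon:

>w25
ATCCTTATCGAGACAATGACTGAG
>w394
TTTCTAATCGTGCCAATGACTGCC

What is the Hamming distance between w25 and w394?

7

Differing sites — 1:A/T; 3:C/T; 6:T/A; 11:A/T; 13:A/C; 23:A/C; 24:G/C.
That gives 7 mismatches out of 24 aligned sites, so the Hamming distance is 7.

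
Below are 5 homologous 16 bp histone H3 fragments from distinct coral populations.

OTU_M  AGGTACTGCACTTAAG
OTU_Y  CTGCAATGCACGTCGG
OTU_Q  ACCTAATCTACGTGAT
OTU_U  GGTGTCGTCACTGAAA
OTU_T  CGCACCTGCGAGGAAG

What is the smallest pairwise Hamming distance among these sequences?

Pairwise Hamming distances:
  OTU_M vs OTU_Y: 7
  OTU_M vs OTU_Q: 8
  OTU_M vs OTU_U: 8
  OTU_M vs OTU_T: 8
  OTU_Y vs OTU_Q: 9
  OTU_Y vs OTU_U: 13
  OTU_Y vs OTU_T: 10
  OTU_Q vs OTU_U: 13
  OTU_Q vs OTU_T: 12
  OTU_U vs OTU_T: 10
The smallest is 7, between OTU_M and OTU_Y.

7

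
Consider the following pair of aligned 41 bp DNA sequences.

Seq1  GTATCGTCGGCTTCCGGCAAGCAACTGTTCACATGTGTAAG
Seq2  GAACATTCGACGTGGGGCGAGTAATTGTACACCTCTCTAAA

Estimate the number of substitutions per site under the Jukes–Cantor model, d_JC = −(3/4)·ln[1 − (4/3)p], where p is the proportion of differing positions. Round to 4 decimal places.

0.5510

The sequences differ at positions 2 (T/A), 4 (T/C), 5 (C/A), 6 (G/T), 10 (G/A), 12 (T/G), 14 (C/G), 15 (C/G), 19 (A/G), 22 (C/T), 25 (C/T), 29 (T/A), 33 (A/C), 35 (G/C), 37 (G/C), 41 (G/A).
p = 16/41 = 0.390244.
d = −0.75 · ln(1 − (4/3)·0.390244) = −0.75 · ln(0.479675) = −0.75 · (-0.734646) = 0.5510.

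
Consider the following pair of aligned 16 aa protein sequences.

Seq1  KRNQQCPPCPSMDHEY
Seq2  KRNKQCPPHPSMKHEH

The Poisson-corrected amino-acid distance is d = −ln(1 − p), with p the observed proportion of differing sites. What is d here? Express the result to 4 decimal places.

0.2877

Differing sites — 4:Q/K; 9:C/H; 13:D/K; 16:Y/H.
p = 4/16 = 0.250000.
d = −ln(1 − 0.250000) = −ln(0.750000) = 0.2877.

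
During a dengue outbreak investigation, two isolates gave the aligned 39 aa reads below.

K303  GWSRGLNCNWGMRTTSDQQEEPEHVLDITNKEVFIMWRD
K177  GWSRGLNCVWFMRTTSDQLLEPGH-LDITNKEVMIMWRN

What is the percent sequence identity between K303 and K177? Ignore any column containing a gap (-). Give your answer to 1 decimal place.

Excluding the 1 gap column leaves 38 comparable sites.
The sequences differ at positions 9 (N/V), 11 (G/F), 19 (Q/L), 20 (E/L), 23 (E/G), 34 (F/M), 39 (D/N).
31 of the 38 comparable sites match, so the percent identity is 31/38 × 100 = 81.6%.

81.6%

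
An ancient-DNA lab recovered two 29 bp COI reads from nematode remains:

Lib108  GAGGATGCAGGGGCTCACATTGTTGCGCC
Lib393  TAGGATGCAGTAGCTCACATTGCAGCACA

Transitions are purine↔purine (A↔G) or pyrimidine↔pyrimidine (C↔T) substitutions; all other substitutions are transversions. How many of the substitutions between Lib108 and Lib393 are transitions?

Mismatches occur at site 1 (G↔T, transversion), site 11 (G↔T, transversion), site 12 (G↔A, transition), site 23 (T↔C, transition), site 24 (T↔A, transversion), site 27 (G↔A, transition), site 29 (C↔A, transversion).
Of the 7 differences, 3 transitions and 4 transversions, so the answer is 3.

3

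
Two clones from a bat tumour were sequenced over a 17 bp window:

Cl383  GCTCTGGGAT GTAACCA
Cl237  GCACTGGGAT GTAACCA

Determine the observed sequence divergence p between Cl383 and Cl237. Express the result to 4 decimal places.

The sequences differ at position 3 (T/A).
There are 1 differences over 17 sites, so p = 1/17 = 0.0588.

0.0588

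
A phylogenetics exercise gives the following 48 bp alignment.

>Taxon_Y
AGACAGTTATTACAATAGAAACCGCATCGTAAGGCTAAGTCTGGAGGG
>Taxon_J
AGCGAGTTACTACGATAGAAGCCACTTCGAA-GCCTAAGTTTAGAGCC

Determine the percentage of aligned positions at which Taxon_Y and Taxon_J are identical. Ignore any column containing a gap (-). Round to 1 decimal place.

72.3%

Excluding the 1 gap column leaves 47 comparable sites.
The sequences differ at positions 3 (A/C), 4 (C/G), 10 (T/C), 14 (A/G), 21 (A/G), 24 (G/A), 26 (A/T), 30 (T/A), 34 (G/C), 41 (C/T), 43 (G/A), 47 (G/C), 48 (G/C).
34 of the 47 comparable sites match, so the percent identity is 34/47 × 100 = 72.3%.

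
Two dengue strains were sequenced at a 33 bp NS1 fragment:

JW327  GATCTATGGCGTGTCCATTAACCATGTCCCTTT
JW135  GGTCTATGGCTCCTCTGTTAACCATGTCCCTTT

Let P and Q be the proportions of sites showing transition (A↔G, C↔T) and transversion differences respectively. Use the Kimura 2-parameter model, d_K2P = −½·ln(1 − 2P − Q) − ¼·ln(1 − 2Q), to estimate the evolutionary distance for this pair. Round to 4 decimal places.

0.2128

Mismatches occur at site 2 (A/G, transition), site 11 (G/T, transversion), site 12 (T/C, transition), site 13 (G/C, transversion), site 16 (C/T, transition), site 17 (A/G, transition).
Of the 6 differences, 4 transitions and 2 transversions over 33 sites: P = 4/33 = 0.121212, Q = 2/33 = 0.060606.
d = −0.5·ln(0.696970) − 0.25·ln(0.878788) = −0.5·(-0.361013) − 0.25·(-0.129212) = 0.2128.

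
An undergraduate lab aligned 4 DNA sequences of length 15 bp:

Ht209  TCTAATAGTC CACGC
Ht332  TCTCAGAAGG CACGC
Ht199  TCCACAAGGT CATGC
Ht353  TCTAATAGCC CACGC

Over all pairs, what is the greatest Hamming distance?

Pairwise Hamming distances:
  Ht209 vs Ht332: 5
  Ht209 vs Ht199: 6
  Ht209 vs Ht353: 1
  Ht332 vs Ht199: 7
  Ht332 vs Ht353: 5
  Ht199 vs Ht353: 6
The largest is 7, between Ht332 and Ht199.

7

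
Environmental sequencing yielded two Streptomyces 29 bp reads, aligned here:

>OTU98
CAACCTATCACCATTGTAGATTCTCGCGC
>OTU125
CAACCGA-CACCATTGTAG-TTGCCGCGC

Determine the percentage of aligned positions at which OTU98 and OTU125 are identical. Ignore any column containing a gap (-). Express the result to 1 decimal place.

88.9%

Excluding the 2 gap columns leaves 27 comparable sites.
Mismatches occur at site 6 (T/G), site 23 (C/G), site 24 (T/C).
24 of the 27 comparable sites match, so the percent identity is 24/27 × 100 = 88.9%.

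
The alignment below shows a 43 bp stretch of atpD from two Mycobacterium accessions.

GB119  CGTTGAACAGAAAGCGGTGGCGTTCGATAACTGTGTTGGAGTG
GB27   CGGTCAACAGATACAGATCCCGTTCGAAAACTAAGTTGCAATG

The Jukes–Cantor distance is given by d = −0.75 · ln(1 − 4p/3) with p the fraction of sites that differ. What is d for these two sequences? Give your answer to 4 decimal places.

0.3870

Differing sites — 3:T/G; 5:G/C; 12:A/T; 14:G/C; 15:C/A; 17:G/A; 19:G/C; 20:G/C; 28:T/A; 33:G/A; 34:T/A; 39:G/C; 41:G/A.
p = 13/43 = 0.302326.
d = −0.75 · ln(1 − (4/3)·0.302326) = −0.75 · ln(0.596899) = −0.75 · (-0.516007) = 0.3870.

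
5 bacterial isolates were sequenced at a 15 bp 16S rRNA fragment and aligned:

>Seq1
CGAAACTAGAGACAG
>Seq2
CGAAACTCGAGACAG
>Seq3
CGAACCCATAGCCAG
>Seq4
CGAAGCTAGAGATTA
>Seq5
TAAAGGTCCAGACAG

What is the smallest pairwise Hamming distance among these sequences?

1

Pairwise Hamming distances:
  Seq1 vs Seq2: 1
  Seq1 vs Seq3: 4
  Seq1 vs Seq4: 4
  Seq1 vs Seq5: 6
  Seq2 vs Seq3: 5
  Seq2 vs Seq4: 5
  Seq2 vs Seq5: 5
  Seq3 vs Seq4: 7
  Seq3 vs Seq5: 8
  Seq4 vs Seq5: 8
The smallest is 1, between Seq1 and Seq2.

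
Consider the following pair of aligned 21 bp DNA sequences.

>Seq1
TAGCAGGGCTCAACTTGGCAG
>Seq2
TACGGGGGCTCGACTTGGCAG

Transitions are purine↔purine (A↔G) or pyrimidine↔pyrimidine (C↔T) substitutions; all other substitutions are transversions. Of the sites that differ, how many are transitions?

Differing sites — 3:G/C (Tv); 4:C/G (Tv); 5:A/G (Ti); 12:A/G (Ti).
Of the 4 differences, 2 transitions and 2 transversions, so the answer is 2.

2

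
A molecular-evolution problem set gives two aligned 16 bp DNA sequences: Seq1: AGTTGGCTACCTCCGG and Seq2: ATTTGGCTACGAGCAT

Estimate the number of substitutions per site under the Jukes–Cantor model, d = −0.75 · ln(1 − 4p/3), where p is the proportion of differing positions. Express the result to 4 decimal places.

0.5199

Mismatches occur at site 2 (G↔T), site 11 (C↔G), site 12 (T↔A), site 13 (C↔G), site 15 (G↔A), site 16 (G↔T).
p = 6/16 = 0.375000.
d = −0.75 · ln(1 − (4/3)·0.375000) = −0.75 · ln(0.500000) = −0.75 · (-0.693147) = 0.5199.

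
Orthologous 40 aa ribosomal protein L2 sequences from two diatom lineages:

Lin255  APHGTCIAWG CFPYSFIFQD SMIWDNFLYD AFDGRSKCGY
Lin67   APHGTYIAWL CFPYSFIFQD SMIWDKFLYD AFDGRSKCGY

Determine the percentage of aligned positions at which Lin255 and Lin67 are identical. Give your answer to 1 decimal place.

92.5%

The sequences differ at positions 6 (C/Y), 10 (G/L), 26 (N/K).
37 of the 40 sites match, so the percent identity is 37/40 × 100 = 92.5%.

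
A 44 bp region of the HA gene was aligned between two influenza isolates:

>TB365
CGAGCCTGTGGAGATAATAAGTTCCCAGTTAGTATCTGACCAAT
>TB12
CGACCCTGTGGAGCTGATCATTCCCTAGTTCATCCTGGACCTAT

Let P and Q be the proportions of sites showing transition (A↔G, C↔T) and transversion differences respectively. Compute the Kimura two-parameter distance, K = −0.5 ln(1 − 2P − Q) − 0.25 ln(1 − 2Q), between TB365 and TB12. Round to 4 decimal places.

0.4161

Mismatches occur at site 4 (G→C, transversion), site 14 (A→C, transversion), site 16 (A→G, transition), site 19 (A→C, transversion), site 21 (G→T, transversion), site 23 (T→C, transition), site 26 (C→T, transition), site 31 (A→C, transversion), site 32 (G→A, transition), site 34 (A→C, transversion), site 35 (T→C, transition), site 36 (C→T, transition), site 37 (T→G, transversion), site 42 (A→T, transversion).
Of the 14 differences, 6 transitions and 8 transversions over 44 sites: P = 6/44 = 0.136364, Q = 8/44 = 0.181818.
d = −0.5·ln(0.545454) − 0.25·ln(0.636364) = −0.5·(-0.606137) − 0.25·(-0.451985) = 0.4161.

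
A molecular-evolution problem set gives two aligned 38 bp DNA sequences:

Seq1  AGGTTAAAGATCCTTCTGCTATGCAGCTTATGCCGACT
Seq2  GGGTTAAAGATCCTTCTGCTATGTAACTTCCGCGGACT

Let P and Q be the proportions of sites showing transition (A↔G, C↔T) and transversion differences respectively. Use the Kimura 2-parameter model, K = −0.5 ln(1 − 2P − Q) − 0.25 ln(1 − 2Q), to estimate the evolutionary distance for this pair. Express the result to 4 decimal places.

Mismatches occur at site 1 (A→G, transition), site 24 (C→T, transition), site 26 (G→A, transition), site 30 (A→C, transversion), site 31 (T→C, transition), site 34 (C→G, transversion).
Of the 6 differences, 4 transitions and 2 transversions over 38 sites: P = 4/38 = 0.105263, Q = 2/38 = 0.052632.
d = −0.5·ln(0.736842) − 0.25·ln(0.894736) = −0.5·(-0.305382) − 0.25·(-0.111227) = 0.1805.

0.1805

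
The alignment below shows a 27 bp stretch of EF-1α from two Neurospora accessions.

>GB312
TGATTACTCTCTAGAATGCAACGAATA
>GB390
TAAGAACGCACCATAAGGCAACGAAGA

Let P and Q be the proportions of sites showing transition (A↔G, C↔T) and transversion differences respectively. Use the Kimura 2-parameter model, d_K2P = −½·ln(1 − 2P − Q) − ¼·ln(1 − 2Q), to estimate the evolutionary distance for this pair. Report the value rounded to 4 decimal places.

0.4443

The sequences differ at positions 2 (G/A, transition), 4 (T/G, transversion), 5 (T/A, transversion), 8 (T/G, transversion), 10 (T/A, transversion), 12 (T/C, transition), 14 (G/T, transversion), 17 (T/G, transversion), 26 (T/G, transversion).
Of the 9 differences, 2 transitions and 7 transversions over 27 sites: P = 2/27 = 0.074074, Q = 7/27 = 0.259259.
d = −0.5·ln(0.592593) − 0.25·ln(0.481482) = −0.5·(-0.523247) − 0.25·(-0.730886) = 0.4443.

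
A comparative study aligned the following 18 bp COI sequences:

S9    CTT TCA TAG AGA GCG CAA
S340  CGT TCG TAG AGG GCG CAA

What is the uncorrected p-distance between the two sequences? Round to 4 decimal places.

0.1667

The sequences differ at positions 2 (T/G), 6 (A/G), 12 (A/G).
There are 3 differences over 18 sites, so p = 3/18 = 0.1667.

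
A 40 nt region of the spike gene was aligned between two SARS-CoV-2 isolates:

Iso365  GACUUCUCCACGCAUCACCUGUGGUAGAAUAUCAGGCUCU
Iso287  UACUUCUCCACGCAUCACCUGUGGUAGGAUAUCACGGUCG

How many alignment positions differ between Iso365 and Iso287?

Differing sites — 1:G/U; 28:A/G; 35:G/C; 37:C/G; 40:U/G.
That gives 5 mismatches out of 40 aligned sites, so the Hamming distance is 5.

5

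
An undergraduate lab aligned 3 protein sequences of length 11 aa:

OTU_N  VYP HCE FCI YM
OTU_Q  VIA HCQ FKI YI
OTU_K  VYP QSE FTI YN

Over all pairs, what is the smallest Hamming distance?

4

Pairwise Hamming distances:
  OTU_N vs OTU_Q: 5
  OTU_N vs OTU_K: 4
  OTU_Q vs OTU_K: 7
The smallest is 4, between OTU_N and OTU_K.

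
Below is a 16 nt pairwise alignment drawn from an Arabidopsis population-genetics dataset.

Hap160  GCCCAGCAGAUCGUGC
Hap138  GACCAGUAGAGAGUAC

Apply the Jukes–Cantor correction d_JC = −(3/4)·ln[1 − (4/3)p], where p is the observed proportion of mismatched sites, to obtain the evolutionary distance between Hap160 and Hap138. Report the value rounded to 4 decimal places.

Mismatches occur at site 2 (C/A), site 7 (C/U), site 11 (U/G), site 12 (C/A), site 15 (G/A).
p = 5/16 = 0.312500.
d = −0.75 · ln(1 − (4/3)·0.312500) = −0.75 · ln(0.583333) = −0.75 · (-0.538997) = 0.4042.

0.4042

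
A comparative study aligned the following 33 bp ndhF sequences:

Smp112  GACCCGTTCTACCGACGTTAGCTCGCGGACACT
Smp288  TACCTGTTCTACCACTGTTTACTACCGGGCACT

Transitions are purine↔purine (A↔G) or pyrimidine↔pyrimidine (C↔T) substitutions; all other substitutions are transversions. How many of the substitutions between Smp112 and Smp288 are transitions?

The sequences differ at positions 1 (G/T, transversion), 5 (C/T, transition), 14 (G/A, transition), 15 (A/C, transversion), 16 (C/T, transition), 20 (A/T, transversion), 21 (G/A, transition), 24 (C/A, transversion), 25 (G/C, transversion), 29 (A/G, transition).
Of the 10 differences, 5 transitions and 5 transversions, so the answer is 5.

5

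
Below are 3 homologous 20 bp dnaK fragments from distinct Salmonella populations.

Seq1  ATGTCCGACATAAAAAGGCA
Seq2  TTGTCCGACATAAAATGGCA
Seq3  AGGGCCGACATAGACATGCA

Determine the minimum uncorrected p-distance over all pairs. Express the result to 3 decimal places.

0.100

Pairwise Hamming distances:
  Seq1 vs Seq2: 2
  Seq1 vs Seq3: 5
  Seq2 vs Seq3: 7
The smallest is 2 mismatches, between Seq1 and Seq2; p = 2/20 = 0.100.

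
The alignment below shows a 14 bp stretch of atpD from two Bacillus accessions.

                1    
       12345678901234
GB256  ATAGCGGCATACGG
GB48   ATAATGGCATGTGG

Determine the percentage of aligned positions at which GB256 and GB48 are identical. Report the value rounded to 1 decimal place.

71.4%

Differing sites — 4:G/A; 5:C/T; 11:A/G; 12:C/T.
10 of the 14 sites match, so the percent identity is 10/14 × 100 = 71.4%.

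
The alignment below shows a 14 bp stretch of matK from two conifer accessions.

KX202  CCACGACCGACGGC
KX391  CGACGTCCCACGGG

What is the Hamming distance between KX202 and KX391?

The sequences differ at positions 2 (C/G), 6 (A/T), 9 (G/C), 14 (C/G).
That gives 4 mismatches out of 14 aligned sites, so the Hamming distance is 4.

4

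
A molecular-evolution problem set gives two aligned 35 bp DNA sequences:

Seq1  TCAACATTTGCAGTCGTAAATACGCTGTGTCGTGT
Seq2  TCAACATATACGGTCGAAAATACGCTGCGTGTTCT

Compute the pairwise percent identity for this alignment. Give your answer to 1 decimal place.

The sequences differ at positions 8 (T/A), 10 (G/A), 12 (A/G), 17 (T/A), 28 (T/C), 31 (C/G), 32 (G/T), 34 (G/C).
27 of the 35 sites match, so the percent identity is 27/35 × 100 = 77.1%.

77.1%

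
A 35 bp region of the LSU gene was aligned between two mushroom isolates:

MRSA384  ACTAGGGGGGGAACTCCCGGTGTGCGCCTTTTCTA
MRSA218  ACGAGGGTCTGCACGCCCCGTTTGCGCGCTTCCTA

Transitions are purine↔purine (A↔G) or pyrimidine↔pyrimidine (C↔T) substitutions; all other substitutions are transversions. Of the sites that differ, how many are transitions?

Mismatches occur at site 3 (T→G, transversion), site 8 (G→T, transversion), site 9 (G→C, transversion), site 10 (G→T, transversion), site 12 (A→C, transversion), site 15 (T→G, transversion), site 19 (G→C, transversion), site 22 (G→T, transversion), site 28 (C→G, transversion), site 29 (T→C, transition), site 32 (T→C, transition).
Of the 11 differences, 2 transitions and 9 transversions, so the answer is 2.

2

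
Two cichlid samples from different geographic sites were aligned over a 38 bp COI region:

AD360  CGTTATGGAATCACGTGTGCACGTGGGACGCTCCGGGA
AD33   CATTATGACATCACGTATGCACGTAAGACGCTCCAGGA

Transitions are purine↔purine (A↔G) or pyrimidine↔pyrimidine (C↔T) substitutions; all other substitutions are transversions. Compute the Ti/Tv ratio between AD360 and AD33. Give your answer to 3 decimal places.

Differing sites — 2:G/A (Ti); 8:G/A (Ti); 9:A/C (Tv); 17:G/A (Ti); 25:G/A (Ti); 26:G/A (Ti); 35:G/A (Ti).
Of the 7 differences, 6 transitions and 1 transversion, so Ti/Tv = 6/1 = 6.000.

6.000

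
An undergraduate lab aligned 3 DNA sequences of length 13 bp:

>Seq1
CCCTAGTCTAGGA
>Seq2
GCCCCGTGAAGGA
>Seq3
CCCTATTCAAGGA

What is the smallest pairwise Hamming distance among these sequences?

2

Pairwise Hamming distances:
  Seq1 vs Seq2: 5
  Seq1 vs Seq3: 2
  Seq2 vs Seq3: 5
The smallest is 2, between Seq1 and Seq3.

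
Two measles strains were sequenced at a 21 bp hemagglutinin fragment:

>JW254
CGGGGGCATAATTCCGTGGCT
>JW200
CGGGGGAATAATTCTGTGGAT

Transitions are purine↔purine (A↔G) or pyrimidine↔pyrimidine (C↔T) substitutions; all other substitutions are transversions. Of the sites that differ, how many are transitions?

Differing sites — 7:C/A (Tv); 15:C/T (Ti); 20:C/A (Tv).
Of the 3 differences, 1 transition and 2 transversions, so the answer is 1.

1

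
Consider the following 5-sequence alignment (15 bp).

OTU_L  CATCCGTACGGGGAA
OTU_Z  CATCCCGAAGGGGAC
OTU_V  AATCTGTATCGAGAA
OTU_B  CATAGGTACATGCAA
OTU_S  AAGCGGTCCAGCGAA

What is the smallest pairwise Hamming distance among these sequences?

4

Pairwise Hamming distances:
  OTU_L vs OTU_Z: 4
  OTU_L vs OTU_V: 5
  OTU_L vs OTU_B: 5
  OTU_L vs OTU_S: 6
  OTU_Z vs OTU_V: 8
  OTU_Z vs OTU_B: 9
  OTU_Z vs OTU_S: 10
  OTU_V vs OTU_B: 8
  OTU_V vs OTU_S: 6
  OTU_B vs OTU_S: 7
The smallest is 4, between OTU_L and OTU_Z.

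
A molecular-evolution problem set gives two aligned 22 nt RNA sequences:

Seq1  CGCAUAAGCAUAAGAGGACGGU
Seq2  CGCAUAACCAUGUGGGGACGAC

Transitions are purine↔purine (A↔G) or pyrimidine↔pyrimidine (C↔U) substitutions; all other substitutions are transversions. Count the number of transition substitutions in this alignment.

4

The sequences differ at positions 8 (G/C, transversion), 12 (A/G, transition), 13 (A/U, transversion), 15 (A/G, transition), 21 (G/A, transition), 22 (U/C, transition).
Of the 6 differences, 4 transitions and 2 transversions, so the answer is 4.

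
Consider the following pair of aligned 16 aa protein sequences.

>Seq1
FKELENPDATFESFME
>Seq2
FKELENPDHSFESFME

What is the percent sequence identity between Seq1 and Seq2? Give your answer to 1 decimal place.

Differing sites — 9:A/H; 10:T/S.
14 of the 16 sites match, so the percent identity is 14/16 × 100 = 87.5%.

87.5%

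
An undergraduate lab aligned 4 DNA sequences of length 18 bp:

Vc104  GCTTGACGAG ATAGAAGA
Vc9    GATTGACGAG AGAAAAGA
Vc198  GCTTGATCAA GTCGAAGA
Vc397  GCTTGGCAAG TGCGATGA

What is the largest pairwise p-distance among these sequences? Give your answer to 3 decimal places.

Pairwise Hamming distances:
  Vc104 vs Vc9: 3
  Vc104 vs Vc198: 5
  Vc104 vs Vc397: 6
  Vc9 vs Vc198: 8
  Vc9 vs Vc397: 7
  Vc198 vs Vc397: 7
The largest is 8 mismatches, between Vc9 and Vc198; p = 8/18 = 0.444.

0.444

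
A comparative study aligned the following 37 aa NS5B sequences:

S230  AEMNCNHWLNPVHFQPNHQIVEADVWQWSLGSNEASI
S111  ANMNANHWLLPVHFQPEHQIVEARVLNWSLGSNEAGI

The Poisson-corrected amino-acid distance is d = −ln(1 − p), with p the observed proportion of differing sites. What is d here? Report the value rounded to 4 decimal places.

0.2436

Mismatches occur at site 2 (E/N), site 5 (C/A), site 10 (N/L), site 17 (N/E), site 24 (D/R), site 26 (W/L), site 27 (Q/N), site 36 (S/G).
p = 8/37 = 0.216216.
d = −ln(1 − 0.216216) = −ln(0.783784) = 0.2436.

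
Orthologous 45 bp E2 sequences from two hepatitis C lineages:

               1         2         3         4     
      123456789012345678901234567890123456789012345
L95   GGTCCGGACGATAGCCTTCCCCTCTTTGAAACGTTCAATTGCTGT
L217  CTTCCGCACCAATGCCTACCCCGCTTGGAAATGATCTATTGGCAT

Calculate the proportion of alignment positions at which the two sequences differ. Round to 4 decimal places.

0.3333

Differing sites — 1:G/C; 2:G/T; 7:G/C; 10:G/C; 12:T/A; 13:A/T; 18:T/A; 23:T/G; 27:T/G; 32:C/T; 34:T/A; 37:A/T; 42:C/G; 43:T/C; 44:G/A.
There are 15 differences over 45 sites, so p = 15/45 = 0.3333.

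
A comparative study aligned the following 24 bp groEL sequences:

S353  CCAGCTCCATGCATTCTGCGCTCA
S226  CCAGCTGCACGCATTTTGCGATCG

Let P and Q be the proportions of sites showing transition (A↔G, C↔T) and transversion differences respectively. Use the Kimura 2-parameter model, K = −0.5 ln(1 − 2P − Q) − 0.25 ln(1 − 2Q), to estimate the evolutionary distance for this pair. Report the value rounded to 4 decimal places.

0.2483

Mismatches occur at site 7 (C/G, transversion), site 10 (T/C, transition), site 16 (C/T, transition), site 21 (C/A, transversion), site 24 (A/G, transition).
Of the 5 differences, 3 transitions and 2 transversions over 24 sites: P = 3/24 = 0.125000, Q = 2/24 = 0.083333.
d = −0.5·ln(0.666667) − 0.25·ln(0.833334) = −0.5·(-0.405465) − 0.25·(-0.182321) = 0.2483.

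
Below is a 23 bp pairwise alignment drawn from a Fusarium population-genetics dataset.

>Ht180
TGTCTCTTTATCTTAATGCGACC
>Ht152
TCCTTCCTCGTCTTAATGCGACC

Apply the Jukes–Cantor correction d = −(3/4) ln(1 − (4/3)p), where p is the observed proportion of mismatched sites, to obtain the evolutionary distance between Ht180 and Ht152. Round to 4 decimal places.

0.3206

The sequences differ at positions 2 (G/C), 3 (T/C), 4 (C/T), 7 (T/C), 9 (T/C), 10 (A/G).
p = 6/23 = 0.260870.
d = −0.75 · ln(1 − (4/3)·0.260870) = −0.75 · ln(0.652173) = −0.75 · (-0.427445) = 0.3206.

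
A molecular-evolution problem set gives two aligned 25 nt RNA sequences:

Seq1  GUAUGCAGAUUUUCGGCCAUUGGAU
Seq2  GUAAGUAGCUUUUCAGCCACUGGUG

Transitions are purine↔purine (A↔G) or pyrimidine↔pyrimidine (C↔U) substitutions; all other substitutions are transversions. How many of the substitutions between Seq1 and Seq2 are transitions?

Differing sites — 4:U/A (Tv); 6:C/U (Ti); 9:A/C (Tv); 15:G/A (Ti); 20:U/C (Ti); 24:A/U (Tv); 25:U/G (Tv).
Of the 7 differences, 3 transitions and 4 transversions, so the answer is 3.

3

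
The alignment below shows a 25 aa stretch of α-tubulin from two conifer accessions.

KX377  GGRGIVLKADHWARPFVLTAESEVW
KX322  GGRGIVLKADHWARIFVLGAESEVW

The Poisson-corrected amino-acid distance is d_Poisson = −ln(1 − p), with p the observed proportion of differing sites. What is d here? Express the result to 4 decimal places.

The sequences differ at positions 15 (P/I), 19 (T/G).
p = 2/25 = 0.080000.
d = −ln(1 − 0.080000) = −ln(0.920000) = 0.0834.

0.0834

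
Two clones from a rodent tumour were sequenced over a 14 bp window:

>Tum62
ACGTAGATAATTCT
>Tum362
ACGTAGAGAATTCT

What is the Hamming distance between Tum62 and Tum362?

Differing sites — 8:T/G.
That gives 1 mismatch out of 14 aligned sites, so the Hamming distance is 1.

1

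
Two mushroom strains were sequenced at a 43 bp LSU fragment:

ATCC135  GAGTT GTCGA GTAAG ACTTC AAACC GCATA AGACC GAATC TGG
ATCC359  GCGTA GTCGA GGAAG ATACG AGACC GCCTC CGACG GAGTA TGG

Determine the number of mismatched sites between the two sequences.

14

Mismatches occur at site 2 (A→C), site 5 (T→A), site 12 (T→G), site 17 (C→T), site 18 (T→A), site 19 (T→C), site 20 (C→G), site 22 (A→G), site 28 (A→C), site 30 (A→C), site 31 (A→C), site 35 (C→G), site 38 (A→G), site 40 (C→A).
That gives 14 mismatches out of 43 aligned sites, so the Hamming distance is 14.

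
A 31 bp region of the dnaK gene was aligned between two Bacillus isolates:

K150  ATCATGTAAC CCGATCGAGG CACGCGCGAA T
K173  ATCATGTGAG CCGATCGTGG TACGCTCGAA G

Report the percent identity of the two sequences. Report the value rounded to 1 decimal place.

80.6%

Mismatches occur at site 8 (A↔G), site 10 (C↔G), site 18 (A↔T), site 21 (C↔T), site 26 (G↔T), site 31 (T↔G).
25 of the 31 sites match, so the percent identity is 25/31 × 100 = 80.6%.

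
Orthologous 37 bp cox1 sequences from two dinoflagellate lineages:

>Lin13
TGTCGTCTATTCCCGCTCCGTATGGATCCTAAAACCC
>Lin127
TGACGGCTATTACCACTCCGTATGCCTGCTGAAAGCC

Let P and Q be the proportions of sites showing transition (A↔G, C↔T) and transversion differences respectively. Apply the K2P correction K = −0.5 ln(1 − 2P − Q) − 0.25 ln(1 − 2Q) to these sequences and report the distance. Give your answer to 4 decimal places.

0.2953

Mismatches occur at site 3 (T↔A, transversion), site 6 (T↔G, transversion), site 12 (C↔A, transversion), site 15 (G↔A, transition), site 25 (G↔C, transversion), site 26 (A↔C, transversion), site 28 (C↔G, transversion), site 31 (A↔G, transition), site 35 (C↔G, transversion).
Of the 9 differences, 2 transitions and 7 transversions over 37 sites: P = 2/37 = 0.054054, Q = 7/37 = 0.189189.
d = −0.5·ln(0.702703) − 0.25·ln(0.621622) = −0.5·(-0.352821) − 0.25·(-0.475423) = 0.2953.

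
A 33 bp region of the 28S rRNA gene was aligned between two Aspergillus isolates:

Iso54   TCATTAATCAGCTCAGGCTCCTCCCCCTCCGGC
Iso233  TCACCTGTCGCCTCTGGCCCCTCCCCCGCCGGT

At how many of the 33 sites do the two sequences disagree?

10

Mismatches occur at site 4 (T→C), site 5 (T→C), site 6 (A→T), site 7 (A→G), site 10 (A→G), site 11 (G→C), site 15 (A→T), site 19 (T→C), site 28 (T→G), site 33 (C→T).
That gives 10 mismatches out of 33 aligned sites, so the Hamming distance is 10.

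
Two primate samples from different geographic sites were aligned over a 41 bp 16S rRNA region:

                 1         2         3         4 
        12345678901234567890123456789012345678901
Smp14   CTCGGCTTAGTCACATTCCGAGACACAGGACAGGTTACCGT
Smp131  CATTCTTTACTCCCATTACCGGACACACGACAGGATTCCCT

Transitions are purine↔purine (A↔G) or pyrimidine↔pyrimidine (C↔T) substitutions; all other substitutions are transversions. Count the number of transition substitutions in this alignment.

3

The sequences differ at positions 2 (T/A, transversion), 3 (C/T, transition), 4 (G/T, transversion), 5 (G/C, transversion), 6 (C/T, transition), 10 (G/C, transversion), 13 (A/C, transversion), 18 (C/A, transversion), 20 (G/C, transversion), 21 (A/G, transition), 28 (G/C, transversion), 35 (T/A, transversion), 37 (A/T, transversion), 40 (G/C, transversion).
Of the 14 differences, 3 transitions and 11 transversions, so the answer is 3.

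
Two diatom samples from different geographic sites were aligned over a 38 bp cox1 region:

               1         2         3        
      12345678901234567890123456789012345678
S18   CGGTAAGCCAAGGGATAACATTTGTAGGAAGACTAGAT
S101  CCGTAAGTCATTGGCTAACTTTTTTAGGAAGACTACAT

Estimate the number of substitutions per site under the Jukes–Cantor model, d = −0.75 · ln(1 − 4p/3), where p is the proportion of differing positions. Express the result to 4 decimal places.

0.2471

Differing sites — 2:G/C; 8:C/T; 11:A/T; 12:G/T; 15:A/C; 20:A/T; 24:G/T; 36:G/C.
p = 8/38 = 0.210526.
d = −0.75 · ln(1 − (4/3)·0.210526) = −0.75 · ln(0.719299) = −0.75 · (-0.329478) = 0.2471.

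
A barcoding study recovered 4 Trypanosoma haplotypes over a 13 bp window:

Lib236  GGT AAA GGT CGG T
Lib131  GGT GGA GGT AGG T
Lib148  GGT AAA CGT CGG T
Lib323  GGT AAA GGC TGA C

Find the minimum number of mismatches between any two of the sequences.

1

Pairwise Hamming distances:
  Lib236 vs Lib131: 3
  Lib236 vs Lib148: 1
  Lib236 vs Lib323: 4
  Lib131 vs Lib148: 4
  Lib131 vs Lib323: 6
  Lib148 vs Lib323: 5
The smallest is 1, between Lib236 and Lib148.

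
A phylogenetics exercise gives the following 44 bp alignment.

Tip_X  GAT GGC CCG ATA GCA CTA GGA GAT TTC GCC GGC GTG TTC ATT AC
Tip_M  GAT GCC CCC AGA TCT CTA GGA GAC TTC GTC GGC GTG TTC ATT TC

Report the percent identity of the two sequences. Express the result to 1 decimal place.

The sequences differ at positions 5 (G/C), 9 (G/C), 11 (T/G), 13 (G/T), 15 (A/T), 24 (T/C), 29 (C/T), 43 (A/T).
36 of the 44 sites match, so the percent identity is 36/44 × 100 = 81.8%.

81.8%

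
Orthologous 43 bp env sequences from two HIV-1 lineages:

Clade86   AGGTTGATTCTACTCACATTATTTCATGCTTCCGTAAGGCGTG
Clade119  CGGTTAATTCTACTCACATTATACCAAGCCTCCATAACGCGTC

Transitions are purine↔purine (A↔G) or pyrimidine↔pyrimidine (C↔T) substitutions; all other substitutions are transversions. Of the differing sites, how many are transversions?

Differing sites — 1:A/C (Tv); 6:G/A (Ti); 23:T/A (Tv); 24:T/C (Ti); 27:T/A (Tv); 30:T/C (Ti); 34:G/A (Ti); 38:G/C (Tv); 43:G/C (Tv).
Of the 9 differences, 4 transitions and 5 transversions, so the answer is 5.

5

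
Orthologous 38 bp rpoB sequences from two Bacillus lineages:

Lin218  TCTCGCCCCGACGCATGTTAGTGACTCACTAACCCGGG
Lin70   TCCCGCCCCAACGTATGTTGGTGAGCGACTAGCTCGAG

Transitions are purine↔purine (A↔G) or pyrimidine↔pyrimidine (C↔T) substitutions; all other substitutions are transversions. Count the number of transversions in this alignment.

2

The sequences differ at positions 3 (T/C, transition), 10 (G/A, transition), 14 (C/T, transition), 20 (A/G, transition), 25 (C/G, transversion), 26 (T/C, transition), 27 (C/G, transversion), 32 (A/G, transition), 34 (C/T, transition), 37 (G/A, transition).
Of the 10 differences, 8 transitions and 2 transversions, so the answer is 2.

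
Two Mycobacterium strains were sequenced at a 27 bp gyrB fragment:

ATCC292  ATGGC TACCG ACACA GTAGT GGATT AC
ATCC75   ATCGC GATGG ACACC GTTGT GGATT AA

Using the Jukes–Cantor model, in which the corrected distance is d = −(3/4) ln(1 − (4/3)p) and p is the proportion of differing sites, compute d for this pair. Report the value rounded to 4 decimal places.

The sequences differ at positions 3 (G/C), 6 (T/G), 8 (C/T), 9 (C/G), 15 (A/C), 18 (A/T), 27 (C/A).
p = 7/27 = 0.259259.
d = −0.75 · ln(1 − (4/3)·0.259259) = −0.75 · ln(0.654321) = −0.75 · (-0.424157) = 0.3181.

0.3181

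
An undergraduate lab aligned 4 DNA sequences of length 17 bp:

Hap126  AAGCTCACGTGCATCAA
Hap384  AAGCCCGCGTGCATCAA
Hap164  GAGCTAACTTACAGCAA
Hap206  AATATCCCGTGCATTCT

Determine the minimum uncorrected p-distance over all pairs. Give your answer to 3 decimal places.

Pairwise Hamming distances:
  Hap126 vs Hap384: 2
  Hap126 vs Hap164: 5
  Hap126 vs Hap206: 6
  Hap384 vs Hap164: 7
  Hap384 vs Hap206: 7
  Hap164 vs Hap206: 11
The smallest is 2 mismatches, between Hap126 and Hap384; p = 2/17 = 0.118.

0.118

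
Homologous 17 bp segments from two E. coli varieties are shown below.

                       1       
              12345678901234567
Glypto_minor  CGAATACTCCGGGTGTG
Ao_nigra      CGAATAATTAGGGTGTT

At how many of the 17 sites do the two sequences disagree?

4

Differing sites — 7:C/A; 9:C/T; 10:C/A; 17:G/T.
That gives 4 mismatches out of 17 aligned sites, so the Hamming distance is 4.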